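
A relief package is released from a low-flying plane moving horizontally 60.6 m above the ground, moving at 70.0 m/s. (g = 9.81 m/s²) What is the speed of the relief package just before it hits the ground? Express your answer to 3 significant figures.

Fall time: t = √(2 × 60.6 / 9.81) = 3.515 s.
At impact: v_x = 70.0 m/s (unchanged), v_y = g t = 9.81 × 3.515 = 34.48 m/s.
Speed = √(v_x² + v_y²) = √(4900 + 1189) = 78.0 m/s.

78.0 m/s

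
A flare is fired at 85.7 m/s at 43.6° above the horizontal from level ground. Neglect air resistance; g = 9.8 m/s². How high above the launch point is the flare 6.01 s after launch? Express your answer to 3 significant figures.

v_y0 = 85.7 sin 43.6° = 59.10 m/s.
y(t) = v_y0 t − ½ g t² = 59.10×6.01 − 4.900×6.01² = 178 m.

178 m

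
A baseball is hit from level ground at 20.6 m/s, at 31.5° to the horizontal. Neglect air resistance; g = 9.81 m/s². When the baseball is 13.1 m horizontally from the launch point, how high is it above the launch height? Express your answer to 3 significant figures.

5.30 m

v_x = 20.6 cos 31.5° = 17.56 m/s, v_y0 = 20.6 sin 31.5° = 10.76 m/s.
Time to reach x = 13.1 m: t = x / v_x = 13.1 / 17.56 = 0.7460 s.
y = v_y0 t − ½ g t² = 10.76×0.7460 − 4.905×0.7460² = 5.30 m.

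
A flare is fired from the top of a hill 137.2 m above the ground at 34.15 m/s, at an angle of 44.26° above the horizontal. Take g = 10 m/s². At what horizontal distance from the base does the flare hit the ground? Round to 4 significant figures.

Components: v_x = 34.15 cos 44.26° = 24.458 m/s, v_y = 34.15 sin 44.26° = 23.834 m/s.
Vertical: 0 = 137.2 + 23.834 t − ½(10) t² ⇒ 5.000 t² − 23.834 t − 137.2 = 0.
t = [23.834 + √(568.06 + 2744.0)] / 10.00 = 8.1384 s.
Horizontal: R = v_x · t = 24.458 × 8.1384 = 199.0 m.

199.0 m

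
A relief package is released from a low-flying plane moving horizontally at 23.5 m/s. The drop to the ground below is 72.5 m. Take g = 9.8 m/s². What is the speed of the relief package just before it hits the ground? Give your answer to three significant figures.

Fall time: t = √(2 × 72.5 / 9.8) = 3.847 s.
At impact: v_x = 23.5 m/s (unchanged), v_y = g t = 9.8 × 3.847 = 37.70 m/s.
Speed = √(v_x² + v_y²) = √(552.2 + 1421) = 44.4 m/s.

44.4 m/s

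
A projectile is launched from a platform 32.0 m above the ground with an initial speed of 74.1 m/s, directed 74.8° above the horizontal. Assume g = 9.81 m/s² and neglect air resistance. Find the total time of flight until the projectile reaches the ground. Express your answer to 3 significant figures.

Vertical component: v_y = 74.1 sin 74.8° = 71.51 m/s.
Taking up as positive with launch at y = 32.0 m, landing at y = 0: 0 = 32.0 + 71.51 t − ½(9.81) t².
Solving 4.905 t² − 71.51 t − 32.0 = 0 gives t = [71.51 + √(71.51² + 4·4.905·32.0)] / 9.810 = 15.0 s.

15.0 s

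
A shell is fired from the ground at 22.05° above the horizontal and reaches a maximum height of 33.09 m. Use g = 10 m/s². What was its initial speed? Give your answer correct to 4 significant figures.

At maximum height v_y = 0, so (v₀ sin θ)² = 2 g H.
v₀ sin 22.05° = √(2 × 10 × 33.09) = 25.725 m/s.
v₀ = 25.725 / sin 22.05° = 25.725 / 0.3754 = 68.53 m/s.

68.53 m/s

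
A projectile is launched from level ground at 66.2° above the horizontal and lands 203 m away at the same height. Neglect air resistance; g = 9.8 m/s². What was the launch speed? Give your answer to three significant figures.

On level ground, R = v₀² sin(2θ) / g, so v₀ = √(R g / sin 2θ).
sin(2 × 66.2°) = 0.7385.
v₀ = √(203 × 9.8 / 0.7385) = √2694 = 51.9 m/s.

51.9 m/s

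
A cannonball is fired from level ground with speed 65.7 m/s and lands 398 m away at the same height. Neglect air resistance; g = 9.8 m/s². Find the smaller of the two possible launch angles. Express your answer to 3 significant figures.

Level-ground range: R = v₀² sin(2θ)/g ⇒ sin 2θ = R g / v₀² = 398×9.8/65.7² = 0.9036.
2θ = arcsin(0.9036) = 64.64° or 180° − 64.64° = 115.36°.
So θ = 32.3° or θ = 57.7°.

32.3°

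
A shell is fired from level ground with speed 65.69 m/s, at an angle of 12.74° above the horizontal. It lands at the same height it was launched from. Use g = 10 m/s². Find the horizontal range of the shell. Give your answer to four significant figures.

Components: v_x = 65.69 cos 12.74° = 64.073 m/s, v_y = 65.69 sin 12.74° = 14.486 m/s.
Time of flight (same landing height): t = 2 v_y / g = 2 × 14.486 / 10 = 2.8972 s.
Range: R = v_x · t = 64.073 × 2.8972 = 185.6 m.

185.6 m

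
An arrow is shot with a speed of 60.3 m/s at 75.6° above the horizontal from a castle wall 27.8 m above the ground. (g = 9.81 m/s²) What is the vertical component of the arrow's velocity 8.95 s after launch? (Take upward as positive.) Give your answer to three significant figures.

Initial vertical component: v_y0 = 60.3 sin 75.6° = 58.41 m/s.
v_y(t) = v_y0 − g t = 58.41 − 9.81 × 8.95 = -29.4 m/s.

-29.4 m/s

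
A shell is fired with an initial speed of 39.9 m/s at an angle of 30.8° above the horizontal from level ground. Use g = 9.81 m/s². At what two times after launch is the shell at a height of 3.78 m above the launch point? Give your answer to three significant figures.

0.194 s and 3.97 s

v_y0 = 39.9 sin 30.8° = 20.43 m/s.
Set y = v_y0 t − ½ g t² = 3.78: 4.905 t² − 20.43 t + 3.78 = 0.
t = [20.43 ± √(417.4 − 74.16)] / 9.81 = (20.43 ± 18.53) / 9.81, giving t = 0.194 s or t = 3.97 s.
So the shell is at 3.78 m at t = 0.194 s (rising) and t = 3.97 s (falling).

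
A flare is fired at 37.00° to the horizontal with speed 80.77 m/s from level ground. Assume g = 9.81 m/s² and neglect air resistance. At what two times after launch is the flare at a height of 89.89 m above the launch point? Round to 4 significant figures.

2.460 s and 7.450 s

v_y0 = 80.77 sin 37.00° = 48.609 m/s.
Set y = v_y0 t − ½ g t² = 89.89: 4.905 t² − 48.609 t + 89.89 = 0.
t = [48.609 ± √(2362.8 − 1763.6)] / 9.81 = (48.609 ± 24.479) / 9.81, giving t = 2.460 s or t = 7.450 s.
So the flare is at 89.89 m at t = 2.460 s (rising) and t = 7.450 s (falling).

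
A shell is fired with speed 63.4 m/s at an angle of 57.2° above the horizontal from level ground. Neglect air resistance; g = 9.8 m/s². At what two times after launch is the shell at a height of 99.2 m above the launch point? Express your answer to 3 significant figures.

2.38 s and 8.49 s

v_y0 = 63.4 sin 57.2° = 53.29 m/s.
Set y = v_y0 t − ½ g t² = 99.2: 4.900 t² − 53.29 t + 99.2 = 0.
t = [53.29 ± √(2840 − 1944)] / 9.8 = (53.29 ± 29.93) / 9.8, giving t = 2.38 s or t = 8.49 s.
So the shell is at 99.2 m at t = 2.38 s (rising) and t = 8.49 s (falling).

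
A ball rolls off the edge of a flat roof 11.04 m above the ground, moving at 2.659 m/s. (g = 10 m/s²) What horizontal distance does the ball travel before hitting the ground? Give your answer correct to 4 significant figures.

3.951 m

Initial vertical velocity is zero, so the fall time comes from h = ½ g t²: t = √(2 × 11.04 / 10) = 1.4859 s.
Horizontal motion is uniform at 2.659 m/s, so x = 2.659 × 1.4859 = 3.951 m.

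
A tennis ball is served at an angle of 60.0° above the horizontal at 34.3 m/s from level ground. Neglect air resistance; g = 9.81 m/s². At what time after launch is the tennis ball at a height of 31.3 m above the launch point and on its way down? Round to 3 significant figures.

4.70 s

v_y0 = 34.3 sin 60.0° = 29.70 m/s.
Set y = v_y0 t − ½ g t² = 31.3: 4.905 t² − 29.70 t + 31.3 = 0.
t = [29.70 ± √(882.1 − 614.1)] / 9.81 = (29.70 ± 16.37) / 9.81, giving t = 1.36 s or t = 4.70 s.
On the way down corresponds to the larger root: t = 4.70 s.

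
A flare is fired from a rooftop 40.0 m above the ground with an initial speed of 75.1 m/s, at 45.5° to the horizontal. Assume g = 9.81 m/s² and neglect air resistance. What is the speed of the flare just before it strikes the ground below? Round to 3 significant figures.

v_x = 75.1 cos 45.5° = 52.64 m/s is unchanged throughout.
For the vertical component, v_y² = v_y0² + 2 g h = (53.57)² + 2×9.81×40.0 = 3655, so |v_y| = 60.46 m/s.
Impact speed = √(v_x² + v_y²) = √(2771 + 3655) = 80.2 m/s.

80.2 m/s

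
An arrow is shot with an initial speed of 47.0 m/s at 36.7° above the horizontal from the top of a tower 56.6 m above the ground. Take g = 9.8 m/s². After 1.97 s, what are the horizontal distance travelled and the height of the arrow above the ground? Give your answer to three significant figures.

v_x = 47.0 cos 36.7° = 37.68 m/s; v_y0 = 47.0 sin 36.7° = 28.09 m/s.
x = v_x t = 37.68 × 1.97 = 74.2 m.
y = 56.6 + v_y0 t − ½ g t² = 92.9 m.

x = 74.2 m, y = 92.9 m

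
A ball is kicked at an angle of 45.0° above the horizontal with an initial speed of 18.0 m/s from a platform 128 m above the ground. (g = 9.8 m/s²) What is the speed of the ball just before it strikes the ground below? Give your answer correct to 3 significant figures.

v_x = 18.0 cos 45.0° = 12.73 m/s is unchanged throughout.
For the vertical component, v_y² = v_y0² + 2 g h = (12.73)² + 2×9.8×128 = 2671, so |v_y| = 51.68 m/s.
Impact speed = √(v_x² + v_y²) = √(162.1 + 2671) = 53.2 m/s.

53.2 m/s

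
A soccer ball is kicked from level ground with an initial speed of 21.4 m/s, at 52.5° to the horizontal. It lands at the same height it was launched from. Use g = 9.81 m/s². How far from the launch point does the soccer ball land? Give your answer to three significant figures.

45.1 m

For level ground, R = v₀² sin(2θ) / g.
sin(2 × 52.5°) = sin 105.0° = 0.9659.
R = (21.4)² × 0.9659 / 9.81 = 45.1 m.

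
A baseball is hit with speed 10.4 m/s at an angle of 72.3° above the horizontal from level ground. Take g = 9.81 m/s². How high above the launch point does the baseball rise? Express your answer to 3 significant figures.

5.00 m

Vertical component of launch velocity: v_y = 10.4 sin 72.3° = 9.908 m/s.
At the highest point the vertical velocity is zero, so v_y² = 2 g h_max.
h_max = (9.908)² / (2 × 9.81) = 98.17 / 19.62 = 5.00 m.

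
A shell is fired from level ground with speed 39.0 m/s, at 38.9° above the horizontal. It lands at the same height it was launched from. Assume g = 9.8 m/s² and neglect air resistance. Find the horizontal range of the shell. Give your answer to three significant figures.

152 m

For level ground, R = v₀² sin(2θ) / g.
sin(2 × 38.9°) = sin 77.80° = 0.9774.
R = (39.0)² × 0.9774 / 9.8 = 152 m.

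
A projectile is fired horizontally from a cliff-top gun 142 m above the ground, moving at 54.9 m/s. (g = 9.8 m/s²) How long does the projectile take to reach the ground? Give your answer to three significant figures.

The horizontal speed doesn't affect the fall. With v_y0 = 0, h = ½ g t².
t = √(2 × 142 / 9.8) = √28.98 = 5.38 s.

5.38 s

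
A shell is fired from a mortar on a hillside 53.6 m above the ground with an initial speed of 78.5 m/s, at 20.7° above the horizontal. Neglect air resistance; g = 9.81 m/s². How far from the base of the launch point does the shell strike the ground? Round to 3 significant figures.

527 m

Components: v_x = 78.5 cos 20.7° = 73.43 m/s, v_y = 78.5 sin 20.7° = 27.75 m/s.
Vertical: 0 = 53.6 + 27.75 t − ½(9.81) t² ⇒ 4.905 t² − 27.75 t − 53.6 = 0.
t = [27.75 + √(770.1 + 1052)] / 9.810 = 7.180 s.
Horizontal: R = v_x · t = 73.43 × 7.180 = 527 m.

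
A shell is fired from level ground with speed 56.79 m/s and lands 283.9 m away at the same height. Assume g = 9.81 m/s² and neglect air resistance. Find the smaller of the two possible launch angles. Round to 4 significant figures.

Level-ground range: R = v₀² sin(2θ)/g ⇒ sin 2θ = R g / v₀² = 283.9×9.81/56.79² = 0.8636.
2θ = arcsin(0.8636) = 59.723° or 180° − 59.723° = 120.277°.
So θ = 29.86° or θ = 60.14°.

29.86°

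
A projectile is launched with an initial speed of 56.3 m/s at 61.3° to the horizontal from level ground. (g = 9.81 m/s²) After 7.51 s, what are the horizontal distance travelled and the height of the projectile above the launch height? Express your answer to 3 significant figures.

v_x = 56.3 cos 61.3° = 27.04 m/s; v_y0 = 56.3 sin 61.3° = 49.38 m/s.
x = v_x t = 27.04 × 7.51 = 203 m.
y = v_y0 t − ½ g t² = 49.38×7.51 − 4.905×7.51² = 94.2 m.

x = 203 m, y = 94.2 m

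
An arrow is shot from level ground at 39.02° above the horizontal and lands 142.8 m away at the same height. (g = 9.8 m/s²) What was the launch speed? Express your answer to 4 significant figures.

37.82 m/s

On level ground, R = v₀² sin(2θ) / g, so v₀ = √(R g / sin 2θ).
sin(2 × 39.02°) = 0.9783.
v₀ = √(142.8 × 9.8 / 0.9783) = √1430.5 = 37.82 m/s.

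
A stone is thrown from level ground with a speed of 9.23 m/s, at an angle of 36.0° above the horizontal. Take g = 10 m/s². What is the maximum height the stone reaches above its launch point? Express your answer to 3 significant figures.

Vertical component of launch velocity: v_y = 9.23 sin 36.0° = 5.425 m/s.
At the highest point the vertical velocity is zero, so v_y² = 2 g h_max.
h_max = (5.425)² / (2 × 10) = 29.43 / 20.00 = 1.47 m.

1.47 m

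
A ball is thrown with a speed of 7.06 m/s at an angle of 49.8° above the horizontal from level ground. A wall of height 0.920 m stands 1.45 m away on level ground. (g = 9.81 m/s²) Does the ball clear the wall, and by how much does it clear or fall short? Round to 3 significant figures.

v_x = 7.06 cos 49.8° = 4.557 m/s; v_y0 = 7.06 sin 49.8° = 5.392 m/s.
Time to reach the wall: t = 1.45 / 4.557 = 0.3182 s.
Height at that point: y = 5.392×0.3182 − 4.905×0.3182² = 1.219 m.
That is 1.219 − 0.920 = 0.299 m above the top of the wall, so the ball clears it.

Yes — it clears the wall by 0.299 m.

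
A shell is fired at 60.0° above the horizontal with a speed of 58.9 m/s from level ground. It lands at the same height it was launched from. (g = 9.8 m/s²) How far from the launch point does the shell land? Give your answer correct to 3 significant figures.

307 m

For level ground, R = v₀² sin(2θ) / g.
sin(2 × 60.0°) = sin 120.0° = 0.8660.
R = (58.9)² × 0.8660 / 9.8 = 307 m.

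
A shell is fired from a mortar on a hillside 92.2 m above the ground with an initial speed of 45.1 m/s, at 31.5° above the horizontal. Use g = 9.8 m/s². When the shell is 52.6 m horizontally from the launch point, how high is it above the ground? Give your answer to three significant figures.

v_x = 45.1 cos 31.5° = 38.45 m/s, v_y0 = 45.1 sin 31.5° = 23.56 m/s.
Time to reach x = 52.6 m: t = x / v_x = 52.6 / 38.45 = 1.368 s.
y = 92.2 + v_y0 t − ½ g t² = 92.2 + 23.56×1.368 − 4.900×1.368² = 115 m.

115 m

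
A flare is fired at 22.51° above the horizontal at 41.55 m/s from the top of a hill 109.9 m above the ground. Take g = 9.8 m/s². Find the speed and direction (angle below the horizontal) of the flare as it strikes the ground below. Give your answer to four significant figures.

62.29 m/s at 51.96° below the horizontal

v_x = 41.55 cos 22.51° = 38.384 m/s (constant).
|v_y| at impact = √((15.907)² + 2×9.8×109.9) = 49.062 m/s.
Speed = √(38.384² + 49.062²) = 62.29 m/s; angle = arctan(49.062/38.384) = 51.96° below horizontal.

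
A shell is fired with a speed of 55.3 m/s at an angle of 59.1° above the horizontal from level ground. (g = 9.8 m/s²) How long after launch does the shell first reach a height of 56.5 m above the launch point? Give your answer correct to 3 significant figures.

1.39 s

v_y0 = 55.3 sin 59.1° = 47.45 m/s.
Set y = v_y0 t − ½ g t² = 56.5: 4.900 t² − 47.45 t + 56.5 = 0.
t = [47.45 ± √(2252 − 1107)] / 9.8 = (47.45 ± 33.84) / 9.8, giving t = 1.39 s or t = 8.29 s.
The shell is on the way up at the first time, so t = 1.39 s.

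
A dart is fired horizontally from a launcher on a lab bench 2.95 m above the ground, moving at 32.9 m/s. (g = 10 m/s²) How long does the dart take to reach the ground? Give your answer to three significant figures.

0.768 s

The horizontal speed doesn't affect the fall. With v_y0 = 0, h = ½ g t².
t = √(2 × 2.95 / 10) = √0.5900 = 0.768 s.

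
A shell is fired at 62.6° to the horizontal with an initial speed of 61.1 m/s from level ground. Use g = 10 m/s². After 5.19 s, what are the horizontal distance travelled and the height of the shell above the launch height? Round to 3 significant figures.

x = 146 m, y = 147 m

v_x = 61.1 cos 62.6° = 28.12 m/s; v_y0 = 61.1 sin 62.6° = 54.25 m/s.
x = v_x t = 28.12 × 5.19 = 146 m.
y = v_y0 t − ½ g t² = 54.25×5.19 − 5.000×5.19² = 147 m.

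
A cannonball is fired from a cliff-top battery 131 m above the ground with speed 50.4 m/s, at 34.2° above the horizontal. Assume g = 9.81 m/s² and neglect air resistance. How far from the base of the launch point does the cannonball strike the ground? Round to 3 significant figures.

Components: v_x = 50.4 cos 34.2° = 41.68 m/s, v_y = 50.4 sin 34.2° = 28.33 m/s.
Vertical: 0 = 131 + 28.33 t − ½(9.81) t² ⇒ 4.905 t² − 28.33 t − 131 = 0.
t = [28.33 + √(802.6 + 2570)] / 9.810 = 8.808 s.
Horizontal: R = v_x · t = 41.68 × 8.808 = 367 m.

367 m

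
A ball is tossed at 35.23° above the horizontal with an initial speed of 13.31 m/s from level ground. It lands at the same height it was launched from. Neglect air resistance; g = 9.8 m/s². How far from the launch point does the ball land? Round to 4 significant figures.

17.04 m

Components: v_x = 13.31 cos 35.23° = 10.872 m/s, v_y = 13.31 sin 35.23° = 7.6780 m/s.
Time of flight (same landing height): t = 2 v_y / g = 2 × 7.6780 / 9.8 = 1.5669 s.
Range: R = v_x · t = 10.872 × 1.5669 = 17.04 m.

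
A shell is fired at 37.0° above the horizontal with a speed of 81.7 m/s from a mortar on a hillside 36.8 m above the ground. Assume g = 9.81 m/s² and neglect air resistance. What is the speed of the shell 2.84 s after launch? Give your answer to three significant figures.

68.6 m/s

v_x = 81.7 cos 37.0° = 65.25 m/s (constant).
v_y(t) = 81.7 sin 37.0° − g t = 49.17 − 9.81 × 2.84 = 21.31 m/s.
Speed = √(v_x² + v_y²) = √(4258 + 454.1) = 68.6 m/s.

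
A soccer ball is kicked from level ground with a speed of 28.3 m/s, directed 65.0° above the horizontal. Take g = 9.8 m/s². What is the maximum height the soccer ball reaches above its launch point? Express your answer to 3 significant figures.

33.6 m

Vertical component of launch velocity: v_y = 28.3 sin 65.0° = 25.65 m/s.
At the highest point the vertical velocity is zero, so v_y² = 2 g h_max.
h_max = (25.65)² / (2 × 9.8) = 657.9 / 19.60 = 33.6 m.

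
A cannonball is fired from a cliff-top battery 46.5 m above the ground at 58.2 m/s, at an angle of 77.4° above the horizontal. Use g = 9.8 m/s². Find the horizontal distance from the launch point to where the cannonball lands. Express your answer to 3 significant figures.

157 m

Components: v_x = 58.2 cos 77.4° = 12.70 m/s, v_y = 58.2 sin 77.4° = 56.80 m/s.
Vertical: 0 = 46.5 + 56.80 t − ½(9.8) t² ⇒ 4.900 t² − 56.80 t − 46.5 = 0.
t = [56.80 + √(3226 + 911.4)] / 9.800 = 12.36 s.
Horizontal: R = v_x · t = 12.70 × 12.36 = 157 m.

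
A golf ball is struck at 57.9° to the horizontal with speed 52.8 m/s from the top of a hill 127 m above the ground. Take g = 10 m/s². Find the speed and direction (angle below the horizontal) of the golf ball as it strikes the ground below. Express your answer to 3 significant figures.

73.0 m/s at 67.4° below the horizontal

v_x = 52.8 cos 57.9° = 28.06 m/s (constant).
|v_y| at impact = √((44.73)² + 2×10×127) = 67.39 m/s.
Speed = √(28.06² + 67.39²) = 73.0 m/s; angle = arctan(67.39/28.06) = 67.4° below horizontal.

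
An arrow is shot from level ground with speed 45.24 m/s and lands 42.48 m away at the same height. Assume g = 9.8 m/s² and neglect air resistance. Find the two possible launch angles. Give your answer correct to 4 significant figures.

5.868° and 84.13°

Level-ground range: R = v₀² sin(2θ)/g ⇒ sin 2θ = R g / v₀² = 42.48×9.8/45.24² = 0.2034.
2θ = arcsin(0.2034) = 11.736° or 180° − 11.736° = 168.264°.
So θ = 5.868° or θ = 84.13°.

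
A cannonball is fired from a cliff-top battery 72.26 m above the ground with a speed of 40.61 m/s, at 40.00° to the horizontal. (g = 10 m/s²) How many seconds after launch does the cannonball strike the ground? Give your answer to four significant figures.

7.222 s

Vertical component: v_y = 40.61 sin 40.00° = 26.104 m/s.
Taking up as positive with launch at y = 72.26 m, landing at y = 0: 0 = 72.26 + 26.104 t − ½(10) t².
Solving 5.000 t² − 26.104 t − 72.26 = 0 gives t = [26.104 + √(26.104² + 4·5.000·72.26)] / 10.00 = 7.222 s.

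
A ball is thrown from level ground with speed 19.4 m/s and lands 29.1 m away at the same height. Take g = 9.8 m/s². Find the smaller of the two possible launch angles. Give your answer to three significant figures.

Level-ground range: R = v₀² sin(2θ)/g ⇒ sin 2θ = R g / v₀² = 29.1×9.8/19.4² = 0.7577.
2θ = arcsin(0.7577) = 49.26° or 180° − 49.26° = 130.74°.
So θ = 24.6° or θ = 65.4°.

24.6°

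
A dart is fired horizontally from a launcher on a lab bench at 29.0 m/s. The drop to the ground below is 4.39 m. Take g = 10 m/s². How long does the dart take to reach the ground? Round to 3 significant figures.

0.937 s

The horizontal speed doesn't affect the fall. With v_y0 = 0, h = ½ g t².
t = √(2 × 4.39 / 10) = √0.8780 = 0.937 s.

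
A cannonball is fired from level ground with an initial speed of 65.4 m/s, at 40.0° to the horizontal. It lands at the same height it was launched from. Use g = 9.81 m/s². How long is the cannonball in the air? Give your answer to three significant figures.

8.57 s

Vertical component: v_y = 65.4 sin 40.0° = 42.04 m/s.
For a projectile landing at launch height, time of flight is t = 2 v_y / g = 2 × 42.04 / 9.81 = 8.57 s.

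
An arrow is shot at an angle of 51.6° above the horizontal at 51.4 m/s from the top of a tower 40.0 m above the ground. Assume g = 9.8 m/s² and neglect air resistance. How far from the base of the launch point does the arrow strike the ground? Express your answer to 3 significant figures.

291 m

Components: v_x = 51.4 cos 51.6° = 31.93 m/s, v_y = 51.4 sin 51.6° = 40.28 m/s.
Vertical: 0 = 40.0 + 40.28 t − ½(9.8) t² ⇒ 4.900 t² − 40.28 t − 40.0 = 0.
t = [40.28 + √(1622 + 784.0)] / 9.800 = 9.115 s.
Horizontal: R = v_x · t = 31.93 × 9.115 = 291 m.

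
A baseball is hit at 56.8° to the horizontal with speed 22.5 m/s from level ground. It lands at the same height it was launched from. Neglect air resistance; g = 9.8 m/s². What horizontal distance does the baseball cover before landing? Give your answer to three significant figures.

For level ground, R = v₀² sin(2θ) / g.
sin(2 × 56.8°) = sin 113.6° = 0.9164.
R = (22.5)² × 0.9164 / 9.8 = 47.3 m.

47.3 m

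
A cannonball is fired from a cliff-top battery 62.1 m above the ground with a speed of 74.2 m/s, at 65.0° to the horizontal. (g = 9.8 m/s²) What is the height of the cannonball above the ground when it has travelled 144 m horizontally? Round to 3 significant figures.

268 m

v_x = 74.2 cos 65.0° = 31.36 m/s, v_y0 = 74.2 sin 65.0° = 67.25 m/s.
Time to reach x = 144 m: t = x / v_x = 144 / 31.36 = 4.592 s.
y = 62.1 + v_y0 t − ½ g t² = 62.1 + 67.25×4.592 − 4.900×4.592² = 268 m.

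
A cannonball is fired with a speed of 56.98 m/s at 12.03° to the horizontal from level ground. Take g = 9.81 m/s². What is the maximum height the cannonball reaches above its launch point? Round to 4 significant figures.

Vertical component of launch velocity: v_y = 56.98 sin 12.03° = 11.876 m/s.
At the highest point the vertical velocity is zero, so v_y² = 2 g h_max.
h_max = (11.876)² / (2 × 9.81) = 141.04 / 19.62 = 7.189 m.

7.189 m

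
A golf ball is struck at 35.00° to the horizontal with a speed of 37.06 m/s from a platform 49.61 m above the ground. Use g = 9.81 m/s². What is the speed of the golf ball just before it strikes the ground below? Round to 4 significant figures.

v_x = 37.06 cos 35.00° = 30.358 m/s is unchanged throughout.
For the vertical component, v_y² = v_y0² + 2 g h = (21.257)² + 2×9.81×49.61 = 1425.2, so |v_y| = 37.752 m/s.
Impact speed = √(v_x² + v_y²) = √(921.61 + 1425.2) = 48.44 m/s.

48.44 m/s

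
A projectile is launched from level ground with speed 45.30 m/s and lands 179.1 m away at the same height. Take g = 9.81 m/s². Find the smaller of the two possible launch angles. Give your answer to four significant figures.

29.45°

Level-ground range: R = v₀² sin(2θ)/g ⇒ sin 2θ = R g / v₀² = 179.1×9.81/45.30² = 0.8562.
2θ = arcsin(0.8562) = 58.893° or 180° − 58.893° = 121.107°.
So θ = 29.45° or θ = 60.55°.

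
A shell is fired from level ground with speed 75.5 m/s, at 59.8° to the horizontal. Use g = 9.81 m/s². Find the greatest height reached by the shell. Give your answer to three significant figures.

Vertical component of launch velocity: v_y = 75.5 sin 59.8° = 65.25 m/s.
At the highest point the vertical velocity is zero, so v_y² = 2 g h_max.
h_max = (65.25)² / (2 × 9.81) = 4258 / 19.62 = 217 m.

217 m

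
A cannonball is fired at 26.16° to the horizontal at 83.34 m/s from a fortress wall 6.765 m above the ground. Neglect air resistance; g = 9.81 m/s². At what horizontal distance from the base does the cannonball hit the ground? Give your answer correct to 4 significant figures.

Components: v_x = 83.34 cos 26.16° = 74.803 m/s, v_y = 83.34 sin 26.16° = 36.743 m/s.
Vertical: 0 = 6.765 + 36.743 t − ½(9.81) t² ⇒ 4.905 t² − 36.743 t − 6.765 = 0.
t = [36.743 + √(1350.0 + 132.73)] / 9.810 = 7.6707 s.
Horizontal: R = v_x · t = 74.803 × 7.6707 = 573.8 m.

573.8 m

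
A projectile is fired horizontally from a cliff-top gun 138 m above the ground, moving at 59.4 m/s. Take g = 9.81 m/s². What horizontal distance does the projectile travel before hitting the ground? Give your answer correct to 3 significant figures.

315 m

Initial vertical velocity is zero, so the fall time comes from h = ½ g t²: t = √(2 × 138 / 9.81) = 5.304 s.
Horizontal motion is uniform at 59.4 m/s, so x = 59.4 × 5.304 = 315 m.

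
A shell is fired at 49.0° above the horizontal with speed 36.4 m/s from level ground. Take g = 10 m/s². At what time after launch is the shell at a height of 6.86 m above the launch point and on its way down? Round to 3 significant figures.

v_y0 = 36.4 sin 49.0° = 27.47 m/s.
Set y = v_y0 t − ½ g t² = 6.86: 5.000 t² − 27.47 t + 6.86 = 0.
t = [27.47 ± √(754.6 − 137.2)] / 10 = (27.47 ± 24.85) / 10, giving t = 0.262 s or t = 5.23 s.
On the way down corresponds to the larger root: t = 5.23 s.

5.23 s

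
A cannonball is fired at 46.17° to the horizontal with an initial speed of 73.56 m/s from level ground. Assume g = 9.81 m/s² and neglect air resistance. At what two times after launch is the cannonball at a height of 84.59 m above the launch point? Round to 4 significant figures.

1.943 s and 8.876 s

v_y0 = 73.56 sin 46.17° = 53.066 m/s.
Set y = v_y0 t − ½ g t² = 84.59: 4.905 t² − 53.066 t + 84.59 = 0.
t = [53.066 ± √(2816.0 − 1659.7)] / 9.81 = (53.066 ± 34.004) / 9.81, giving t = 1.943 s or t = 8.876 s.
So the cannonball is at 84.59 m at t = 1.943 s (rising) and t = 8.876 s (falling).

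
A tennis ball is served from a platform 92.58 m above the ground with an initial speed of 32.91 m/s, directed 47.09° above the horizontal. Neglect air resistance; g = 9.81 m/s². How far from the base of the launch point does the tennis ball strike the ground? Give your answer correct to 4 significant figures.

Components: v_x = 32.91 cos 47.09° = 22.407 m/s, v_y = 32.91 sin 47.09° = 24.104 m/s.
Vertical: 0 = 92.58 + 24.104 t − ½(9.81) t² ⇒ 4.905 t² − 24.104 t − 92.58 = 0.
t = [24.104 + √(581.00 + 1816.4)] / 9.810 = 7.4482 s.
Horizontal: R = v_x · t = 22.407 × 7.4482 = 166.9 m.

166.9 m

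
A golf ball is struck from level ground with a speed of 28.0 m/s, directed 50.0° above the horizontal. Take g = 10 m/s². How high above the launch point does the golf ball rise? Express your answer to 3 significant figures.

23.0 m

Vertical component of launch velocity: v_y = 28.0 sin 50.0° = 21.45 m/s.
At the highest point the vertical velocity is zero, so v_y² = 2 g h_max.
h_max = (21.45)² / (2 × 10) = 460.1 / 20.00 = 23.0 m.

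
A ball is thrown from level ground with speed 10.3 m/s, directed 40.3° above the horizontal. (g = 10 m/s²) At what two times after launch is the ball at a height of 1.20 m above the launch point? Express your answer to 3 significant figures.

v_y0 = 10.3 sin 40.3° = 6.662 m/s.
Set y = v_y0 t − ½ g t² = 1.20: 5.000 t² − 6.662 t + 1.20 = 0.
t = [6.662 ± √(44.38 − 24.00)] / 10 = (6.662 ± 4.514) / 10, giving t = 0.215 s or t = 1.12 s.
So the ball is at 1.20 m at t = 0.215 s (rising) and t = 1.12 s (falling).

0.215 s and 1.12 s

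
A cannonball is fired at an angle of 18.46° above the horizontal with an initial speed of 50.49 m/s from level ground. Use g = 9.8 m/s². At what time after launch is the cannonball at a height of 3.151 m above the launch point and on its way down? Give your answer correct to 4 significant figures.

v_y0 = 50.49 sin 18.46° = 15.987 m/s.
Set y = v_y0 t − ½ g t² = 3.151: 4.900 t² − 15.987 t + 3.151 = 0.
t = [15.987 ± √(255.58 − 61.760)] / 9.8 = (15.987 ± 13.922) / 9.8, giving t = 0.2107 s or t = 3.052 s.
On the way down corresponds to the larger root: t = 3.052 s.

3.052 s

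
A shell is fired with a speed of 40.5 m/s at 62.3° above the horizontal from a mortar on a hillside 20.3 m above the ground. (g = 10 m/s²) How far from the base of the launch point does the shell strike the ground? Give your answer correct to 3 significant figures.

145 m

Components: v_x = 40.5 cos 62.3° = 18.83 m/s, v_y = 40.5 sin 62.3° = 35.86 m/s.
Vertical: 0 = 20.3 + 35.86 t − ½(10) t² ⇒ 5.000 t² − 35.86 t − 20.3 = 0.
t = [35.86 + √(1286 + 406.0)] / 10.00 = 7.699 s.
Horizontal: R = v_x · t = 18.83 × 7.699 = 145 m.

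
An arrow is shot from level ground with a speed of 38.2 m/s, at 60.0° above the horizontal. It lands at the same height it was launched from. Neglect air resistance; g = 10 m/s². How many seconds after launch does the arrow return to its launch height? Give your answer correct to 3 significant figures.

Vertical component: v_y = 38.2 sin 60.0° = 33.08 m/s.
For a projectile landing at launch height, time of flight is t = 2 v_y / g = 2 × 33.08 / 10 = 6.62 s.

6.62 s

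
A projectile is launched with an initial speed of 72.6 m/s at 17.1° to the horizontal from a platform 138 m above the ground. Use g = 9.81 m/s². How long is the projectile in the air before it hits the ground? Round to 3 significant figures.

7.91 s

Vertical component: v_y = 72.6 sin 17.1° = 21.35 m/s.
Taking up as positive with launch at y = 138 m, landing at y = 0: 0 = 138 + 21.35 t − ½(9.81) t².
Solving 4.905 t² − 21.35 t − 138 = 0 gives t = [21.35 + √(21.35² + 4·4.905·138)] / 9.810 = 7.91 s.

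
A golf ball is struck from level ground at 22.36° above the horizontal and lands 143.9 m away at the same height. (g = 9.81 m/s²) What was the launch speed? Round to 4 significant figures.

On level ground, R = v₀² sin(2θ) / g, so v₀ = √(R g / sin 2θ).
sin(2 × 22.36°) = 0.7036.
v₀ = √(143.9 × 9.81 / 0.7036) = √2006.3 = 44.79 m/s.

44.79 m/s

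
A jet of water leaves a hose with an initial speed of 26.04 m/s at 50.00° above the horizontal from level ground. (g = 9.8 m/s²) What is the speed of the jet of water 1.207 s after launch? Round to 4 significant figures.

18.60 m/s

v_x = 26.04 cos 50.00° = 16.738 m/s (constant).
v_y(t) = 26.04 sin 50.00° − g t = 19.948 − 9.8 × 1.207 = 8.1194 m/s.
Speed = √(v_x² + v_y²) = √(280.16 + 65.925) = 18.60 m/s.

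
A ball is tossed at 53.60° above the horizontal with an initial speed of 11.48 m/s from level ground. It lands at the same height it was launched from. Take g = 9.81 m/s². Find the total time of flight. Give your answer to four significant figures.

Vertical component: v_y = 11.48 sin 53.60° = 9.2402 m/s.
For a projectile landing at launch height, time of flight is t = 2 v_y / g = 2 × 9.2402 / 9.81 = 1.884 s.

1.884 s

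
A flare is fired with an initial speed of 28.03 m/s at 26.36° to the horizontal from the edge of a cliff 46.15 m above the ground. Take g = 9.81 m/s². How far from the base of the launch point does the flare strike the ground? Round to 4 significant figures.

115.2 m

Components: v_x = 28.03 cos 26.36° = 25.115 m/s, v_y = 28.03 sin 26.36° = 12.446 m/s.
Vertical: 0 = 46.15 + 12.446 t − ½(9.81) t² ⇒ 4.905 t² − 12.446 t − 46.15 = 0.
t = [12.446 + √(154.90 + 905.46)] / 9.810 = 4.5881 s.
Horizontal: R = v_x · t = 25.115 × 4.5881 = 115.2 m.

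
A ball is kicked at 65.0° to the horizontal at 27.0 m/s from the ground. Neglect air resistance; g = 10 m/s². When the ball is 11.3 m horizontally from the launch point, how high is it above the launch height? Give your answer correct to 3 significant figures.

v_x = 27.0 cos 65.0° = 11.41 m/s, v_y0 = 27.0 sin 65.0° = 24.47 m/s.
Time to reach x = 11.3 m: t = x / v_x = 11.3 / 11.41 = 0.9904 s.
y = v_y0 t − ½ g t² = 24.47×0.9904 − 5.000×0.9904² = 19.3 m.

19.3 m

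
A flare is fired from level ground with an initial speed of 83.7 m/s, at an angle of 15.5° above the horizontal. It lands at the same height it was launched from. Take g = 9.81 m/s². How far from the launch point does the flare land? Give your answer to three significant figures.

368 m

Components: v_x = 83.7 cos 15.5° = 80.66 m/s, v_y = 83.7 sin 15.5° = 22.37 m/s.
Time of flight (same landing height): t = 2 v_y / g = 2 × 22.37 / 9.81 = 4.561 s.
Range: R = v_x · t = 80.66 × 4.561 = 368 m.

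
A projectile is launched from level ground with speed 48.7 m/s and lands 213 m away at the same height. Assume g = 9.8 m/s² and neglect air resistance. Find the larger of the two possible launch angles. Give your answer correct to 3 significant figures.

59.2°

Level-ground range: R = v₀² sin(2θ)/g ⇒ sin 2θ = R g / v₀² = 213×9.8/48.7² = 0.8801.
2θ = arcsin(0.8801) = 61.65° or 180° − 61.65° = 118.35°.
So θ = 30.8° or θ = 59.2°.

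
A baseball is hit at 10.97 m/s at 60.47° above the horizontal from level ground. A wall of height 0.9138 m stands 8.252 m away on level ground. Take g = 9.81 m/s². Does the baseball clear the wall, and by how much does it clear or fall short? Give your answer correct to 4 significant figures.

Yes — it clears the wall by 2.229 m.

v_x = 10.97 cos 60.47° = 5.4069 m/s; v_y0 = 10.97 sin 60.47° = 9.5450 m/s.
Time to reach the wall: t = 8.252 / 5.4069 = 1.5262 s.
Height at that point: y = 9.5450×1.5262 − 4.905×1.5262² = 3.1424 m.
That is 3.1424 − 0.9138 = 2.229 m above the top of the wall, so the baseball clears it.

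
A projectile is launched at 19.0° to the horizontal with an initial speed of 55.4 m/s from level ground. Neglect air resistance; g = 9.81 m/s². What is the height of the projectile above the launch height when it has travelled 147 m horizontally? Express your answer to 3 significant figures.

v_x = 55.4 cos 19.0° = 52.38 m/s, v_y0 = 55.4 sin 19.0° = 18.04 m/s.
Time to reach x = 147 m: t = x / v_x = 147 / 52.38 = 2.806 s.
y = v_y0 t − ½ g t² = 18.04×2.806 − 4.905×2.806² = 12.0 m.

12.0 m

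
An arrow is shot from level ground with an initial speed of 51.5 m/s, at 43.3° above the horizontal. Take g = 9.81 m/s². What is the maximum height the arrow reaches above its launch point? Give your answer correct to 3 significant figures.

Vertical component of launch velocity: v_y = 51.5 sin 43.3° = 35.32 m/s.
At the highest point the vertical velocity is zero, so v_y² = 2 g h_max.
h_max = (35.32)² / (2 × 9.81) = 1248 / 19.62 = 63.6 m.

63.6 m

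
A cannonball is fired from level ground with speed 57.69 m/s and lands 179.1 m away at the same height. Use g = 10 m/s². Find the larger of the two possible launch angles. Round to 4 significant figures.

73.72°

Level-ground range: R = v₀² sin(2θ)/g ⇒ sin 2θ = R g / v₀² = 179.1×10/57.69² = 0.5381.
2θ = arcsin(0.5381) = 32.554° or 180° − 32.554° = 147.446°.
So θ = 16.28° or θ = 73.72°.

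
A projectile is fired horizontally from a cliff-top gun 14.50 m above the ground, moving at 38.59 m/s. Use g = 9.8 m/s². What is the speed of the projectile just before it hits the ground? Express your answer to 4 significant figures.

42.11 m/s

Fall time: t = √(2 × 14.50 / 9.8) = 1.7202 s.
At impact: v_x = 38.59 m/s (unchanged), v_y = g t = 9.8 × 1.7202 = 16.858 m/s.
Speed = √(v_x² + v_y²) = √(1489.2 + 284.19) = 42.11 m/s.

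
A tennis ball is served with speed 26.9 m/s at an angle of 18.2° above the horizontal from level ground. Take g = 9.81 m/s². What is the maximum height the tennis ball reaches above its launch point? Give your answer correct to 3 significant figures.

Vertical component of launch velocity: v_y = 26.9 sin 18.2° = 8.402 m/s.
At the highest point the vertical velocity is zero, so v_y² = 2 g h_max.
h_max = (8.402)² / (2 × 9.81) = 70.59 / 19.62 = 3.60 m.

3.60 m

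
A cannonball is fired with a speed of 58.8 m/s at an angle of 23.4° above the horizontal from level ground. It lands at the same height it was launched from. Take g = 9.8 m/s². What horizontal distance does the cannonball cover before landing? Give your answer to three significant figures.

For level ground, R = v₀² sin(2θ) / g.
sin(2 × 23.4°) = sin 46.80° = 0.7290.
R = (58.8)² × 0.7290 / 9.8 = 257 m.

257 m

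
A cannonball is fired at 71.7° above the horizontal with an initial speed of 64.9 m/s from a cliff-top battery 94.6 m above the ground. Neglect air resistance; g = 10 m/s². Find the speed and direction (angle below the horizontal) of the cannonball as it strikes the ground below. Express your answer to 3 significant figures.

78.1 m/s at 74.9° below the horizontal

v_x = 64.9 cos 71.7° = 20.38 m/s (constant).
|v_y| at impact = √((61.62)² + 2×10×94.6) = 75.43 m/s.
Speed = √(20.38² + 75.43²) = 78.1 m/s; angle = arctan(75.43/20.38) = 74.9° below horizontal.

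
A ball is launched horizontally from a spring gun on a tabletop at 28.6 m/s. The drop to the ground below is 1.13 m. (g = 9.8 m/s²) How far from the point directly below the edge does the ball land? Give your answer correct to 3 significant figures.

Initial vertical velocity is zero, so the fall time comes from h = ½ g t²: t = √(2 × 1.13 / 9.8) = 0.4802 s.
Horizontal motion is uniform at 28.6 m/s, so x = 28.6 × 0.4802 = 13.7 m.

13.7 m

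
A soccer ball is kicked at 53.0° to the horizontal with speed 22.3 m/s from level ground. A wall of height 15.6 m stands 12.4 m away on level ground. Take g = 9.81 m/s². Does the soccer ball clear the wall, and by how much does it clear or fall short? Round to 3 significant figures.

No — it falls 3.33 m short of clearing the wall.

v_x = 22.3 cos 53.0° = 13.42 m/s; v_y0 = 22.3 sin 53.0° = 17.81 m/s.
Time to reach the wall: t = 12.4 / 13.42 = 0.9240 s.
Height at that point: y = 17.81×0.9240 − 4.905×0.9240² = 12.27 m.
That is 15.6 − 12.27 = 3.33 m below the top of the wall, so the soccer ball does not clear it.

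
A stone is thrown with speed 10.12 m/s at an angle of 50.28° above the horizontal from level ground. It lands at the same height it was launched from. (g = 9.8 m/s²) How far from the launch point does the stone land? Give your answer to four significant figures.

10.27 m

Components: v_x = 10.12 cos 50.28° = 6.4670 m/s, v_y = 10.12 sin 50.28° = 7.7841 m/s.
Time of flight (same landing height): t = 2 v_y / g = 2 × 7.7841 / 9.8 = 1.5886 s.
Range: R = v_x · t = 6.4670 × 1.5886 = 10.27 m.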